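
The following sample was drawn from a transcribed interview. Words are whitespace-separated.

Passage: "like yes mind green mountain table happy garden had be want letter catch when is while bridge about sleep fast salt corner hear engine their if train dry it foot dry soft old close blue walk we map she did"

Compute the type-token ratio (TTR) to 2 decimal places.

N = 40 tokens, V = 39 types.
TTR = V / N = 39 / 40 = 0.98

0.98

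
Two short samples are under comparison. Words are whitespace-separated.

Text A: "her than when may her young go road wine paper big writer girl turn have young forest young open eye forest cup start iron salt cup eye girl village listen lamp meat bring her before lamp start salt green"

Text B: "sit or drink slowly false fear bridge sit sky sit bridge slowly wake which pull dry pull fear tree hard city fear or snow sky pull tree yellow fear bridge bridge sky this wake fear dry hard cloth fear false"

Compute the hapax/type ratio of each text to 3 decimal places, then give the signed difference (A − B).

0.311

A: hapax=19, V=28, ratio=0.679
B: hapax=7, V=19, ratio=0.368
Difference = 0.679 − 0.368 = 0.311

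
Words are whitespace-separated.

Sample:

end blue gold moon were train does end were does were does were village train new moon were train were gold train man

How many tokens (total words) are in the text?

Tokens: end, blue, gold, moon, were, train, does, end, were, does, were, does, were, village, train, new, moon, were, train, were, gold, train, man
N = 23

23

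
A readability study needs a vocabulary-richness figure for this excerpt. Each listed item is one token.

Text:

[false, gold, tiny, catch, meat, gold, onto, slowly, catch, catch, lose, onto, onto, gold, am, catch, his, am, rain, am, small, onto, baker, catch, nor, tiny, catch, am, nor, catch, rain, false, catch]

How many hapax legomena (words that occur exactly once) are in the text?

6

Frequencies: catch:8, onto:4, am:4, gold:3, false:2, tiny:2, rain:2, nor:2, meat:1, slowly:1, lose:1, his:1, small:1, baker:1
Hapax (freq=1): baker, his, lose, meat, slowly, small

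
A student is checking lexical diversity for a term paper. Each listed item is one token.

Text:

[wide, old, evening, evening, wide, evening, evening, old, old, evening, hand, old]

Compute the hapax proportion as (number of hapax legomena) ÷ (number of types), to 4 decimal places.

Frequencies: evening:5, old:4, wide:2, hand:1
Hapax count = 1; type count = 4.
Ratio = 1 / 4 = 0.2500

0.2500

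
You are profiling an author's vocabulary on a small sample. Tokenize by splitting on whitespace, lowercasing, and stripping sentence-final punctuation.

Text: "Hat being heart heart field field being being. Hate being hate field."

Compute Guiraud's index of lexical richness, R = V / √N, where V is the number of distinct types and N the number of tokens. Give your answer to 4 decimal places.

1.4434

N = 12, V = 5.
√N = 3.464102
R = 5 / 3.464102 = 1.4434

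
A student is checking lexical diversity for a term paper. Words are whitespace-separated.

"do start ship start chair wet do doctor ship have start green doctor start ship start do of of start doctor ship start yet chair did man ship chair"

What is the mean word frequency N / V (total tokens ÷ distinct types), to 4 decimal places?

N = 29 tokens, V = 12 types.
Mean frequency = N / V = 29 / 12 = 2.4167

2.4167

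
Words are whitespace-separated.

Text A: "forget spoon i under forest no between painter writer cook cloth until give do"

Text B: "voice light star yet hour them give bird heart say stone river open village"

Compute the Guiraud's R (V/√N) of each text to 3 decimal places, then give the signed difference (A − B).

A: V=14, N=14, R=3.742
B: V=14, N=14, R=3.742
Difference = 3.742 − 3.742 = 0.000

0.000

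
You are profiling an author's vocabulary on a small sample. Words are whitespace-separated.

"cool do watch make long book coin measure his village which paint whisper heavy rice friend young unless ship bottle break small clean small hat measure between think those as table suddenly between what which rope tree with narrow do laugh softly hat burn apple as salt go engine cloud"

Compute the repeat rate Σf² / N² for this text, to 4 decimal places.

Frequencies: do:2, measure:2, which:2, small:2, hat:2, between:2, as:2, cool:1, watch:1, make:1, long:1, book:1, coin:1, his:1, village:1, paint:1, whisper:1, heavy:1, rice:1, friend:1, … (23 more, each freq 1)
Σf² = 64; N² = 2500
Repeat rate = 64 / 2500 = 0.0256

0.0256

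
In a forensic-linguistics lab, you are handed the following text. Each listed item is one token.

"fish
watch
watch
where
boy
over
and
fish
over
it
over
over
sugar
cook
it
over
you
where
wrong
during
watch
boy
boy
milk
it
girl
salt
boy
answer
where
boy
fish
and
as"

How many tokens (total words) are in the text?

Tokens: fish, watch, watch, where, boy, over, and, fish, over, it, over, over, sugar, cook, it, over, you, where, wrong, during, watch, boy, boy, milk, it, girl, salt, boy, answer, where, boy, fish, and, as
N = 34

34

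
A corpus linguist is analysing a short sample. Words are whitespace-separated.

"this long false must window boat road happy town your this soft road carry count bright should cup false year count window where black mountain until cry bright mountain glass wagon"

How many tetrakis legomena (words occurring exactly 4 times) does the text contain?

0

Frequencies: this:2, false:2, window:2, road:2, count:2, bright:2, mountain:2, long:1, must:1, boat:1, happy:1, town:1, your:1, soft:1, carry:1, should:1, cup:1, year:1, where:1, black:1, … (4 more, each freq 1)
Words with frequency 4: (none)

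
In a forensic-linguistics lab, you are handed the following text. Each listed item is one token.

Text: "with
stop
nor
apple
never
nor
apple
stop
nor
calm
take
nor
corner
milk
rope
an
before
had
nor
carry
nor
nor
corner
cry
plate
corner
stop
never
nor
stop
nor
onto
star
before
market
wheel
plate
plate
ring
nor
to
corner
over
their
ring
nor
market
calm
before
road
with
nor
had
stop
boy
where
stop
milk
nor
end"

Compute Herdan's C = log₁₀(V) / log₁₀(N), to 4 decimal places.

N = 60, V = 28.
log₁₀(V) = 1.447158, log₁₀(N) = 1.778151
C = 1.447158 / 1.778151 = 0.8139

0.8139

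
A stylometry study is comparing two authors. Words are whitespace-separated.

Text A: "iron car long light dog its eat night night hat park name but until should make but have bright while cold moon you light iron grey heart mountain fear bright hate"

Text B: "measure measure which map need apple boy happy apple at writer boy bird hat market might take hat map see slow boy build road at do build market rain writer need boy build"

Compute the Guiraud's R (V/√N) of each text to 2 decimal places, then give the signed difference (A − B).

1.19

A: V=26, N=31, R=4.67
B: V=20, N=33, R=3.48
Difference = 4.67 − 3.48 = 1.19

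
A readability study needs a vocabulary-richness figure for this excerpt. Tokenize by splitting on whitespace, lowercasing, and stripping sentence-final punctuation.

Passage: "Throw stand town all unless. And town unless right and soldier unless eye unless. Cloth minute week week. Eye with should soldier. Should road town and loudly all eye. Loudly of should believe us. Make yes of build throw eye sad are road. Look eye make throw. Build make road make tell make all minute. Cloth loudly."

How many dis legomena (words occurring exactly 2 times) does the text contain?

Frequencies: eye:5, make:5, unless:4, throw:3, town:3, all:3, and:3, should:3, road:3, loudly:3, soldier:2, cloth:2, minute:2, week:2, of:2, build:2, stand:1, right:1, with:1, believe:1, … (6 more, each freq 1)
Words with frequency 2: build, cloth, minute, of, soldier, week

6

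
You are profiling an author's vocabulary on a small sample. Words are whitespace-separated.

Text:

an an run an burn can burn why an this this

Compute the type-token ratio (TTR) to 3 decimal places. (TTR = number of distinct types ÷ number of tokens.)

0.545

N = 11 tokens, V = 6 types.
TTR = V / N = 6 / 11 = 0.545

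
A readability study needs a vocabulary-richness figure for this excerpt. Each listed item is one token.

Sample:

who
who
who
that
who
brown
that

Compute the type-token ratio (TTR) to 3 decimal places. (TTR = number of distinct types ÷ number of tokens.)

N = 7 tokens, V = 3 types.
TTR = V / N = 3 / 7 = 0.429

0.429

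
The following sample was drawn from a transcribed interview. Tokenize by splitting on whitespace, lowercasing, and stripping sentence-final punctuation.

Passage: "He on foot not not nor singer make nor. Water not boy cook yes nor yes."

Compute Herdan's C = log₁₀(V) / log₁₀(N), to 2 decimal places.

N = 16, V = 11.
log₁₀(V) = 1.041393, log₁₀(N) = 1.204120
C = 1.041393 / 1.204120 = 0.86

0.86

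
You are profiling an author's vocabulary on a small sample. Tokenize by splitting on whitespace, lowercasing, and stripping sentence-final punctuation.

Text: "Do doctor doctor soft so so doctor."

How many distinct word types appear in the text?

4

Distinct types: {do, doctor, so, soft}
V = 4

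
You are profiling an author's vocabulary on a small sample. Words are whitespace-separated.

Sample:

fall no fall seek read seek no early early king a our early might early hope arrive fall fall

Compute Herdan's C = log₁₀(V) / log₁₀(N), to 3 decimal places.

N = 19, V = 11.
log₁₀(V) = 1.041393, log₁₀(N) = 1.278754
C = 1.041393 / 1.278754 = 0.814

0.814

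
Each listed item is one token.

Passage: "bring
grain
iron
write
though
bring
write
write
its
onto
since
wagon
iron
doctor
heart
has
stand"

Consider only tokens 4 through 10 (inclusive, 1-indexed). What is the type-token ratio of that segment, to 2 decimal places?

0.71

Segment tokens 4–10: write, though, bring, write, write, its, onto
Segment N = 7, segment V = 5.
TTR = 5 / 7 = 0.71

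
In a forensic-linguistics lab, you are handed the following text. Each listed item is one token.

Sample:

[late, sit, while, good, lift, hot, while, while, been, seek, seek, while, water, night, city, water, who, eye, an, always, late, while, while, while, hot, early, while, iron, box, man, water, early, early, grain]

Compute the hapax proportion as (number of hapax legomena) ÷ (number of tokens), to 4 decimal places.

0.4118

Frequencies: while:8, water:3, early:3, late:2, hot:2, seek:2, sit:1, good:1, lift:1, been:1, night:1, city:1, who:1, eye:1, an:1, always:1, iron:1, box:1, man:1, grain:1
Hapax count = 14; token count = 34.
Ratio = 14 / 34 = 0.4118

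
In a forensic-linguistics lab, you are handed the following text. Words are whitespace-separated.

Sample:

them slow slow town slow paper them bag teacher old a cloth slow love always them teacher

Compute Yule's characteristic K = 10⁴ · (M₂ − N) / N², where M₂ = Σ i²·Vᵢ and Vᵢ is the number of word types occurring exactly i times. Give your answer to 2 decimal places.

Frequencies: slow:4, them:3, teacher:2, town:1, paper:1, bag:1, old:1, a:1, cloth:1, love:1, always:1
N = 17. Frequency spectrum: V_1=8, V_2=1, V_3=1, V_4=1
M₂ = 1²·8 + 2²·1 + 3²·1 + 4²·1 = 37
K = 10000 × (37 − 17) / 17² = 692.04

692.04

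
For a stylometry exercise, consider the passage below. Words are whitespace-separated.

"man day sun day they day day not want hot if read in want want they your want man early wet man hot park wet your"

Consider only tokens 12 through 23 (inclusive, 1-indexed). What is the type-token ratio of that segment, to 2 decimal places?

0.75

Segment tokens 12–23: read, in, want, want, they, your, want, man, early, wet, man, hot
Segment N = 12, segment V = 9.
TTR = 9 / 12 = 0.75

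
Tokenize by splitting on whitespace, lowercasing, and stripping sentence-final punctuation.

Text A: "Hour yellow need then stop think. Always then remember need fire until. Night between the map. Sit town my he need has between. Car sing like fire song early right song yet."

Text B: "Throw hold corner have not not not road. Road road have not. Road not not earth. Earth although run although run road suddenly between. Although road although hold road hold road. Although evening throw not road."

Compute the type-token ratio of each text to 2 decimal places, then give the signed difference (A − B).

0.48

TTR(A) = 26/32 = 0.81
TTR(B) = 12/36 = 0.33
Difference = 0.81 − 0.33 = 0.48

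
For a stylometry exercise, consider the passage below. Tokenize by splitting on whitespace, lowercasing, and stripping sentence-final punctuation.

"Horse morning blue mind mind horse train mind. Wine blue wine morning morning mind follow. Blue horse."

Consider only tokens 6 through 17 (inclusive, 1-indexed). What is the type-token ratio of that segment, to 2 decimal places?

Segment tokens 6–17: horse, train, mind, wine, blue, wine, morning, morning, mind, follow, blue, horse
Segment N = 12, segment V = 7.
TTR = 7 / 12 = 0.58

0.58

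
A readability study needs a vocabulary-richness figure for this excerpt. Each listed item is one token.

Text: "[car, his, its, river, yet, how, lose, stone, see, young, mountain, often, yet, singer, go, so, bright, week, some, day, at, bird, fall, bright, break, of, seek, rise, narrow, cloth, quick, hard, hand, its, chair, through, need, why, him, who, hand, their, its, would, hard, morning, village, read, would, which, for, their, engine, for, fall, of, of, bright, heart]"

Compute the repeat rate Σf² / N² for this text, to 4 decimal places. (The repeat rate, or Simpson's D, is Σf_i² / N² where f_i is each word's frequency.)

0.0261

Frequencies: its:3, bright:3, of:3, yet:2, fall:2, hard:2, hand:2, their:2, would:2, for:2, car:1, his:1, river:1, how:1, lose:1, stone:1, see:1, young:1, mountain:1, often:1, … (26 more, each freq 1)
Σf² = 91; N² = 3481
Repeat rate = 91 / 3481 = 0.0261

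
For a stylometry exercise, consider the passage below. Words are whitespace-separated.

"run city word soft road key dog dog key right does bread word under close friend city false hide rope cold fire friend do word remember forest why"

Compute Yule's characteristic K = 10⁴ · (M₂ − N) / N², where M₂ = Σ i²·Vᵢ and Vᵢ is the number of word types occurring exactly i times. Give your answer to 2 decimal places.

Frequencies: word:3, city:2, key:2, dog:2, friend:2, run:1, soft:1, road:1, right:1, does:1, bread:1, under:1, close:1, false:1, hide:1, rope:1, cold:1, fire:1, do:1, remember:1, … (2 more, each freq 1)
N = 28. Frequency spectrum: V_1=17, V_2=4, V_3=1
M₂ = 1²·17 + 2²·4 + 3²·1 = 42
K = 10000 × (42 − 28) / 28² = 178.57

178.57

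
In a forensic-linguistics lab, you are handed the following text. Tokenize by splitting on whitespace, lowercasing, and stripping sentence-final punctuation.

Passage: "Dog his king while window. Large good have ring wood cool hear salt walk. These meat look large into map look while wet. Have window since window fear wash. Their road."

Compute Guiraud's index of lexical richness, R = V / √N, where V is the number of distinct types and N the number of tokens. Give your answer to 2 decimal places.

N = 31, V = 25.
√N = 5.567764
R = 25 / 5.567764 = 4.49

4.49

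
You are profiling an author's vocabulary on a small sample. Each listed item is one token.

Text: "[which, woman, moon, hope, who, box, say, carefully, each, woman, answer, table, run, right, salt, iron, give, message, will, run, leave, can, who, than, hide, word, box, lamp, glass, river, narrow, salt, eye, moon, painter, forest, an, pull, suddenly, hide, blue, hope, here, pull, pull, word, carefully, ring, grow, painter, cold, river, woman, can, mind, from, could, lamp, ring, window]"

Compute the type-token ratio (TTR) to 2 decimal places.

N = 60 tokens, V = 42 types.
TTR = V / N = 42 / 60 = 0.70

0.70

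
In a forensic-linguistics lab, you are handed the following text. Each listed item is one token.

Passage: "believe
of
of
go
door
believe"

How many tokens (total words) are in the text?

Tokens: believe, of, of, go, door, believe
N = 6

6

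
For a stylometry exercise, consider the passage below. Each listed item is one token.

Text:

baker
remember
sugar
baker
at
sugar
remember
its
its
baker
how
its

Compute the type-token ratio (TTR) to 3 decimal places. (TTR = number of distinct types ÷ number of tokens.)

N = 12 tokens, V = 6 types.
TTR = V / N = 6 / 12 = 0.500

0.500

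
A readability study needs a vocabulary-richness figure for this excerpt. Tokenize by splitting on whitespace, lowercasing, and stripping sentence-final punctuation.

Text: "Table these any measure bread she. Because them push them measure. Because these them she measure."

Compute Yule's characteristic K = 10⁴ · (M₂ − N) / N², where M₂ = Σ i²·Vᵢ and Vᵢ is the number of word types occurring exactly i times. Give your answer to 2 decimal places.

703.13

Frequencies: measure:3, them:3, these:2, she:2, because:2, table:1, any:1, bread:1, push:1
N = 16. Frequency spectrum: V_1=4, V_2=3, V_3=2
M₂ = 1²·4 + 2²·3 + 3²·2 = 34
K = 10000 × (34 − 16) / 16² = 703.13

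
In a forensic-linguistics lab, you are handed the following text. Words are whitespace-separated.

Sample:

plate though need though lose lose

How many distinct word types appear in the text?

4

Distinct types: {lose, need, plate, though}
V = 4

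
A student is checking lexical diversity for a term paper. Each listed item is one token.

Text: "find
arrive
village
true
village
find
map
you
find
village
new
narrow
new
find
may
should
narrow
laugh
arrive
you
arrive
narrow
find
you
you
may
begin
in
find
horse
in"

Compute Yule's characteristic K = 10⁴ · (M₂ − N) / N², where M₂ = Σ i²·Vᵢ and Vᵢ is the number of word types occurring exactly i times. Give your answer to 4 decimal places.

686.7846

Frequencies: find:6, you:4, arrive:3, village:3, narrow:3, new:2, may:2, in:2, true:1, map:1, should:1, laugh:1, begin:1, horse:1
N = 31. Frequency spectrum: V_1=6, V_2=3, V_3=3, V_4=1, V_6=1
M₂ = 1²·6 + 2²·3 + 3²·3 + 4²·1 + 6²·1 = 97
K = 10000 × (97 − 31) / 31² = 686.7846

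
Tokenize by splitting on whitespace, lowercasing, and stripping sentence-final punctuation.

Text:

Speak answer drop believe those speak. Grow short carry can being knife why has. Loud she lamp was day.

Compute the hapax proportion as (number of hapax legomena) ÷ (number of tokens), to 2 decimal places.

Frequencies: speak:2, answer:1, drop:1, believe:1, those:1, grow:1, short:1, carry:1, can:1, being:1, knife:1, why:1, has:1, loud:1, she:1, lamp:1, was:1, day:1
Hapax count = 17; token count = 19.
Ratio = 17 / 19 = 0.89

0.89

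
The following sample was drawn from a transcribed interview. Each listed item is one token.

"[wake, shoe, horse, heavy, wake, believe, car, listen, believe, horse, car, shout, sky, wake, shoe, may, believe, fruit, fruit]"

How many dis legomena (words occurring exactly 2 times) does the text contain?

Frequencies: wake:3, believe:3, shoe:2, horse:2, car:2, fruit:2, heavy:1, listen:1, shout:1, sky:1, may:1
Words with frequency 2: car, fruit, horse, shoe

4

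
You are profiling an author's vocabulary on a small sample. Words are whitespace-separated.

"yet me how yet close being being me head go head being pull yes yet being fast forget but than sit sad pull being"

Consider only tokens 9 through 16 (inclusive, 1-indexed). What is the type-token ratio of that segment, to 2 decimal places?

0.75

Segment tokens 9–16: head, go, head, being, pull, yes, yet, being
Segment N = 8, segment V = 6.
TTR = 6 / 8 = 0.75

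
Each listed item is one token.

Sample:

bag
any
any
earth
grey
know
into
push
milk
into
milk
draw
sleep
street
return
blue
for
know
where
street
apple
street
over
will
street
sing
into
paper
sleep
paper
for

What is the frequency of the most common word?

4

Frequencies: street:4, into:3, any:2, know:2, milk:2, sleep:2, for:2, paper:2, bag:1, earth:1, grey:1, push:1, draw:1, return:1, blue:1, where:1, apple:1, over:1, will:1, sing:1
Most common: 'street' with frequency 4.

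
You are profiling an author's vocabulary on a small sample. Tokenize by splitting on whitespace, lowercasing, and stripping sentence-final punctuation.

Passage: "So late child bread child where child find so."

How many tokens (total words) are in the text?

9

Tokens: so, late, child, bread, child, where, child, find, so
N = 9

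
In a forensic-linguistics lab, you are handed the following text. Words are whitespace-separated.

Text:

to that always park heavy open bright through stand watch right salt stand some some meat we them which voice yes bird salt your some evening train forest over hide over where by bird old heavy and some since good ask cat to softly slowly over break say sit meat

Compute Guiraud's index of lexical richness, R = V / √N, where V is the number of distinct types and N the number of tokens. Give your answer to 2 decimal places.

5.52

N = 50, V = 39.
√N = 7.071068
R = 39 / 7.071068 = 5.52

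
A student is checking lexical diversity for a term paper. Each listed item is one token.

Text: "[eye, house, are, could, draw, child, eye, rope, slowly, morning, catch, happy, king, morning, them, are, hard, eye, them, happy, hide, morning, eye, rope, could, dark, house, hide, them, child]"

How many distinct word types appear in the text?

16

Distinct types: {are, catch, child, could, dark, draw, eye, happy, hard, hide, house, king, morning, rope, slowly, them}
V = 16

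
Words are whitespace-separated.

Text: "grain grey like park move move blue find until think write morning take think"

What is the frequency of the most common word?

Frequencies: move:2, think:2, grain:1, grey:1, like:1, park:1, blue:1, find:1, until:1, write:1, morning:1, take:1
Most common: 'move' with frequency 2.

2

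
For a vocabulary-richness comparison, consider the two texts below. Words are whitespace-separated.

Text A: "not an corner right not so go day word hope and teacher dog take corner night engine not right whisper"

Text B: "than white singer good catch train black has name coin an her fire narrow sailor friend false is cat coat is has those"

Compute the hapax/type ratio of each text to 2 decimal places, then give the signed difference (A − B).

A: hapax=13, V=16, ratio=0.81
B: hapax=19, V=21, ratio=0.90
Difference = 0.81 − 0.90 = -0.09

-0.09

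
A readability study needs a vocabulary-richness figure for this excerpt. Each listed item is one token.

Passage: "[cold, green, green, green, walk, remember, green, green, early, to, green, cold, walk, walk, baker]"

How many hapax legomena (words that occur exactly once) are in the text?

Frequencies: green:6, walk:3, cold:2, remember:1, early:1, to:1, baker:1
Hapax (freq=1): baker, early, remember, to

4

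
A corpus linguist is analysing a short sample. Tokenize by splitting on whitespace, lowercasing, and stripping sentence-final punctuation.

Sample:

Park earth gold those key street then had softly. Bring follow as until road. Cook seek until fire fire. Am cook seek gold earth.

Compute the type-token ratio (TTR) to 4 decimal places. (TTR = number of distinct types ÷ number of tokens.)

N = 24 tokens, V = 18 types.
TTR = V / N = 18 / 24 = 0.7500

0.7500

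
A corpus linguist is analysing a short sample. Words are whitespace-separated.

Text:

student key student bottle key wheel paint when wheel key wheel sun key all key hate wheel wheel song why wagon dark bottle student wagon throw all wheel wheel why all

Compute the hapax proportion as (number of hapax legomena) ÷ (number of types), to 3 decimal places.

0.500

Frequencies: wheel:7, key:5, student:3, all:3, bottle:2, why:2, wagon:2, paint:1, when:1, sun:1, hate:1, song:1, dark:1, throw:1
Hapax count = 7; type count = 14.
Ratio = 7 / 14 = 0.500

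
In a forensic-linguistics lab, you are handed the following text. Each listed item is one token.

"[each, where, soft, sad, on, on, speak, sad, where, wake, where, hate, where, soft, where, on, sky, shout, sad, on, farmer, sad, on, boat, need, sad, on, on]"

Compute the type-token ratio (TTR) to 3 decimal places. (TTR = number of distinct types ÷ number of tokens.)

0.464

N = 28 tokens, V = 13 types.
TTR = V / N = 13 / 28 = 0.464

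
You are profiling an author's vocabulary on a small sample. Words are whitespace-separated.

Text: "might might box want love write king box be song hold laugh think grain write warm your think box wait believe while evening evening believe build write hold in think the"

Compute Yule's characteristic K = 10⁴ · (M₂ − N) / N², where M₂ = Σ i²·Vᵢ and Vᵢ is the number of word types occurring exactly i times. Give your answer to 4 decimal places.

270.5515

Frequencies: box:3, write:3, think:3, might:2, hold:2, believe:2, evening:2, want:1, love:1, king:1, be:1, song:1, laugh:1, grain:1, warm:1, your:1, wait:1, while:1, build:1, in:1, … (1 more, each freq 1)
N = 31. Frequency spectrum: V_1=14, V_2=4, V_3=3
M₂ = 1²·14 + 2²·4 + 3²·3 = 57
K = 10000 × (57 − 31) / 31² = 270.5515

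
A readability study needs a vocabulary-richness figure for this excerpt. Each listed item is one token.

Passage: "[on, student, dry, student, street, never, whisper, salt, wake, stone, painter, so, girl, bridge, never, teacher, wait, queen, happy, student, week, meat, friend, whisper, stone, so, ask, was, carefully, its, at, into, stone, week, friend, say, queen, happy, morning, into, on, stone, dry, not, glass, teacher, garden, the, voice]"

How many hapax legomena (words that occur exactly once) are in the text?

20

Frequencies: stone:4, student:3, on:2, dry:2, never:2, whisper:2, so:2, teacher:2, queen:2, happy:2, week:2, friend:2, into:2, street:1, salt:1, wake:1, painter:1, girl:1, bridge:1, wait:1, … (13 more, each freq 1)
Hapax (freq=1): ask, at, bridge, carefully, garden, girl, glass, its, meat, morning, not, painter, salt, say, street, the, voice, wait, wake, was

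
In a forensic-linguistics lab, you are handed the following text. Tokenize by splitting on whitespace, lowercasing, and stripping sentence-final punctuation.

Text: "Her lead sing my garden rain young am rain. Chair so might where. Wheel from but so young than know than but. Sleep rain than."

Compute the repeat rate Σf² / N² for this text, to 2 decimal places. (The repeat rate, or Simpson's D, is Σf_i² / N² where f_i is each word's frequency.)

Frequencies: rain:3, than:3, young:2, so:2, but:2, her:1, lead:1, sing:1, my:1, garden:1, am:1, chair:1, might:1, where:1, wheel:1, from:1, know:1, sleep:1
Σf² = 43; N² = 625
Repeat rate = 43 / 625 = 0.07

0.07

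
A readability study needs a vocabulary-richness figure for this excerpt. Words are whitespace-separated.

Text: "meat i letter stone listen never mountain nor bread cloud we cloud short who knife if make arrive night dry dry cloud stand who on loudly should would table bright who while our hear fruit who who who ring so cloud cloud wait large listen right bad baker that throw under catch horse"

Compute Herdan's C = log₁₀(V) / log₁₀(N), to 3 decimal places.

N = 53, V = 42.
log₁₀(V) = 1.623249, log₁₀(N) = 1.724276
C = 1.623249 / 1.724276 = 0.941

0.941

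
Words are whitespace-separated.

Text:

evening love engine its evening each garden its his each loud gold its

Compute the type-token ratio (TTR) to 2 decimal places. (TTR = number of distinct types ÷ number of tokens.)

0.69

N = 13 tokens, V = 9 types.
TTR = V / N = 9 / 13 = 0.69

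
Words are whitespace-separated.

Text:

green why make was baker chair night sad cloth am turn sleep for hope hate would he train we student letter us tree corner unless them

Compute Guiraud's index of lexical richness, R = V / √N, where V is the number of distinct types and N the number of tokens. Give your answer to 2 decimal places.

5.10

N = 26, V = 26.
√N = 5.099020
R = 26 / 5.099020 = 5.10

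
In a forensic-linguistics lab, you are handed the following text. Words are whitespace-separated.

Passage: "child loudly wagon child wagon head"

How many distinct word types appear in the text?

4

Distinct types: {child, head, loudly, wagon}
V = 4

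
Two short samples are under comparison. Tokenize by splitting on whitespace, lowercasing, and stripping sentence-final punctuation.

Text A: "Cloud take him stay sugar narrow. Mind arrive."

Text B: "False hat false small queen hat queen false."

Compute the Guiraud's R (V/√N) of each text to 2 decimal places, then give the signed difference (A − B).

1.42

A: V=8, N=8, R=2.83
B: V=4, N=8, R=1.41
Difference = 2.83 − 1.41 = 1.42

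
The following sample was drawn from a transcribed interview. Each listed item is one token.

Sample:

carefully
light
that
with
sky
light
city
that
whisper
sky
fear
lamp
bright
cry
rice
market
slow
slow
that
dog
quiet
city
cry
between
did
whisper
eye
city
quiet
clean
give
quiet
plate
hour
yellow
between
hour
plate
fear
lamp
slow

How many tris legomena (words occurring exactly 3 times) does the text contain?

Frequencies: that:3, city:3, slow:3, quiet:3, light:2, sky:2, whisper:2, fear:2, lamp:2, cry:2, between:2, plate:2, hour:2, carefully:1, with:1, bright:1, rice:1, market:1, dog:1, did:1, … (4 more, each freq 1)
Words with frequency 3: city, quiet, slow, that

4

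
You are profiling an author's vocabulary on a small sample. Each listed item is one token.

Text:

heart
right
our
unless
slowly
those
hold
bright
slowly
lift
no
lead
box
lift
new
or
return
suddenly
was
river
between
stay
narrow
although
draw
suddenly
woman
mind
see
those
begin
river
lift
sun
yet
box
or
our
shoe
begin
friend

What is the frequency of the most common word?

3

Frequencies: lift:3, our:2, slowly:2, those:2, box:2, or:2, suddenly:2, river:2, begin:2, heart:1, right:1, unless:1, hold:1, bright:1, no:1, lead:1, new:1, return:1, was:1, between:1, … (11 more, each freq 1)
Most common: 'lift' with frequency 3.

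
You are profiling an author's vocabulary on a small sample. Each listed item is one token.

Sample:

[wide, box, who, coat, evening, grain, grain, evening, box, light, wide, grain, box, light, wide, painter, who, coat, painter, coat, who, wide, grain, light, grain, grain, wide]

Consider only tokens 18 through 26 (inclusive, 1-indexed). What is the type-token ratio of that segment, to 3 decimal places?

Segment tokens 18–26: coat, painter, coat, who, wide, grain, light, grain, grain
Segment N = 9, segment V = 6.
TTR = 6 / 9 = 0.667

0.667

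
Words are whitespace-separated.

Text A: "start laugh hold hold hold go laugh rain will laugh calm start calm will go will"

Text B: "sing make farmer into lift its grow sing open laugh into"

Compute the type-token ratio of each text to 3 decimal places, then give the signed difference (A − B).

TTR(A) = 7/16 = 0.438
TTR(B) = 9/11 = 0.818
Difference = 0.438 − 0.818 = -0.380

-0.380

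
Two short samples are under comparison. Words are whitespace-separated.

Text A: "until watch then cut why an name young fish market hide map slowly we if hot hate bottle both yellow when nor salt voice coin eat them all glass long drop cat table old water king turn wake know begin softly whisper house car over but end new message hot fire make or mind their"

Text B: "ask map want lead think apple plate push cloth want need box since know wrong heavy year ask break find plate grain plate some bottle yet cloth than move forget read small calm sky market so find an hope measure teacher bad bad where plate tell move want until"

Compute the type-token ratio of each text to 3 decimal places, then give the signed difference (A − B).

TTR(A) = 54/55 = 0.982
TTR(B) = 39/49 = 0.796
Difference = 0.982 − 0.796 = 0.186

0.186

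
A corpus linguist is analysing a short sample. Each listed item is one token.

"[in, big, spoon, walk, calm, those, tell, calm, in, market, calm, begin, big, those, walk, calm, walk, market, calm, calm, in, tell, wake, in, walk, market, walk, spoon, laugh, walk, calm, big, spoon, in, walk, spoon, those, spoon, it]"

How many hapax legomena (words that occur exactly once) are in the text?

Frequencies: walk:7, calm:7, in:5, spoon:5, big:3, those:3, market:3, tell:2, begin:1, wake:1, laugh:1, it:1
Hapax (freq=1): begin, it, laugh, wake

4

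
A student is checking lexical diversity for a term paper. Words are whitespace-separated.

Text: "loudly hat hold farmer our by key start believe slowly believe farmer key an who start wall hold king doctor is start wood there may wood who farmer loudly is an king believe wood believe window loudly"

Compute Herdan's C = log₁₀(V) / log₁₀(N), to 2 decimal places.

0.83

N = 37, V = 20.
log₁₀(V) = 1.301030, log₁₀(N) = 1.568202
C = 1.301030 / 1.568202 = 0.83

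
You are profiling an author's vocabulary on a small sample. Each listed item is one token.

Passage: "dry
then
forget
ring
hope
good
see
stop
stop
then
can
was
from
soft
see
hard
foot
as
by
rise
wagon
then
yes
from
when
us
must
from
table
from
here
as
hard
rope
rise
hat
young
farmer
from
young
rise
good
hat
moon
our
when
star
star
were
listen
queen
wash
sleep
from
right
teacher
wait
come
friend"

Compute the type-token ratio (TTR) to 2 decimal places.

N = 59 tokens, V = 41 types.
TTR = V / N = 41 / 59 = 0.69

0.69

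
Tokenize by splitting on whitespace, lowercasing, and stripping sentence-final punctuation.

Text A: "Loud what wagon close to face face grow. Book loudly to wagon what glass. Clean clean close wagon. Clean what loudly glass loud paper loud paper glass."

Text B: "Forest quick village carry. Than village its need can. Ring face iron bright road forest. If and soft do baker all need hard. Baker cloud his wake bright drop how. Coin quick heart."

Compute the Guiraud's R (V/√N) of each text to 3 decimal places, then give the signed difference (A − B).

A: V=12, N=27, R=2.309
B: V=27, N=33, R=4.700
Difference = 2.309 − 4.700 = -2.391

-2.391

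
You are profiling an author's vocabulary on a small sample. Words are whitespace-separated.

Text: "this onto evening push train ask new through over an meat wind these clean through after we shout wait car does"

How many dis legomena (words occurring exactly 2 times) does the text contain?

Frequencies: through:2, this:1, onto:1, evening:1, push:1, train:1, ask:1, new:1, over:1, an:1, meat:1, wind:1, these:1, clean:1, after:1, we:1, shout:1, wait:1, car:1, does:1
Words with frequency 2: through

1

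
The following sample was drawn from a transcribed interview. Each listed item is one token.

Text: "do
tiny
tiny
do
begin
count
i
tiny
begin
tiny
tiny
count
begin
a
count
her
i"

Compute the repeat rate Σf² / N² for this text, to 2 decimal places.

0.18

Frequencies: tiny:5, begin:3, count:3, do:2, i:2, a:1, her:1
Σf² = 53; N² = 289
Repeat rate = 53 / 289 = 0.18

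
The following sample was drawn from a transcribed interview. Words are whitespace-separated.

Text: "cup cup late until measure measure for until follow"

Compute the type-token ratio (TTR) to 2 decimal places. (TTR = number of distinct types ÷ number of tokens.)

N = 9 tokens, V = 6 types.
TTR = V / N = 6 / 9 = 0.67

0.67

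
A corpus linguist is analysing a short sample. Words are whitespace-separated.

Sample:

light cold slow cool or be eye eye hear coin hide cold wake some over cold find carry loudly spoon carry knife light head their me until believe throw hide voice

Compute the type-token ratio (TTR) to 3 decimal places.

0.806

N = 31 tokens, V = 25 types.
TTR = V / N = 25 / 31 = 0.806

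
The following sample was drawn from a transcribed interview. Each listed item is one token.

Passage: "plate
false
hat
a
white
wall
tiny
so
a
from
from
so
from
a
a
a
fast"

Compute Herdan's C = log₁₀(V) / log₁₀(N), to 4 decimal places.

0.8127

N = 17, V = 10.
log₁₀(V) = 1.000000, log₁₀(N) = 1.230449
C = 1.000000 / 1.230449 = 0.8127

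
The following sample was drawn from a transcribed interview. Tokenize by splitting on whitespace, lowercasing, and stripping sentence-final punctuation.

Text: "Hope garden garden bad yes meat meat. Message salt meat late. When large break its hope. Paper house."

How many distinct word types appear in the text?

14

Distinct types: {bad, break, garden, hope, house, its, large, late, meat, message, paper, salt, when, yes}
V = 14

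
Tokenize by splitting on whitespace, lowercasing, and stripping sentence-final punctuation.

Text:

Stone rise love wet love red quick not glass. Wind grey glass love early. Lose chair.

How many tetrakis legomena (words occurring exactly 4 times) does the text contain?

0

Frequencies: love:3, glass:2, stone:1, rise:1, wet:1, red:1, quick:1, not:1, wind:1, grey:1, early:1, lose:1, chair:1
Words with frequency 4: (none)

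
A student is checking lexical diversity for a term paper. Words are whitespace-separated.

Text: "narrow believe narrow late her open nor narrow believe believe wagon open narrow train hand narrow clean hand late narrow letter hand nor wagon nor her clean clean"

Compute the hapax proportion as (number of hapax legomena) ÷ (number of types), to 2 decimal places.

Frequencies: narrow:6, believe:3, nor:3, hand:3, clean:3, late:2, her:2, open:2, wagon:2, train:1, letter:1
Hapax count = 2; type count = 11.
Ratio = 2 / 11 = 0.18

0.18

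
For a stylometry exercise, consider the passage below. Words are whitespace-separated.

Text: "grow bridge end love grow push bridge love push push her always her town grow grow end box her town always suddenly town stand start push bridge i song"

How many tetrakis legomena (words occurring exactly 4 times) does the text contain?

Frequencies: grow:4, push:4, bridge:3, her:3, town:3, end:2, love:2, always:2, box:1, suddenly:1, stand:1, start:1, i:1, song:1
Words with frequency 4: grow, push

2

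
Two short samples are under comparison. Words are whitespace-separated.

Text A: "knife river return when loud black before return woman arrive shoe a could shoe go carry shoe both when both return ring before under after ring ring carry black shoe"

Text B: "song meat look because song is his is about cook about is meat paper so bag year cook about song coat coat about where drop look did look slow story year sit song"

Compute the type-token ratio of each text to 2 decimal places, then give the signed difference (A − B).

0.02

TTR(A) = 18/30 = 0.60
TTR(B) = 19/33 = 0.58
Difference = 0.60 − 0.58 = 0.02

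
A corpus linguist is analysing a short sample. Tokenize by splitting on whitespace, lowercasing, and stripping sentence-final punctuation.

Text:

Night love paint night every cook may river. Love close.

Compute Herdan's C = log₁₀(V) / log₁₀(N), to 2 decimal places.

N = 10, V = 8.
log₁₀(V) = 0.903090, log₁₀(N) = 1.000000
C = 0.903090 / 1.000000 = 0.90

0.90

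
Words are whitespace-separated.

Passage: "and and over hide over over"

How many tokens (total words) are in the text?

6

Tokens: and, and, over, hide, over, over
N = 6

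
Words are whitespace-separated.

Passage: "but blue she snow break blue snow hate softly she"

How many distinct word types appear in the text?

Distinct types: {blue, break, but, hate, she, snow, softly}
V = 7

7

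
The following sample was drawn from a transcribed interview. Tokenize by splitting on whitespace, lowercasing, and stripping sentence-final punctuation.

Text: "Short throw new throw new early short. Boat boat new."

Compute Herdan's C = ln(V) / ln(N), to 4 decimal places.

0.6990

N = 10, V = 5.
ln(V) = 1.609438, ln(N) = 2.302585
C = 1.609438 / 2.302585 = 0.6990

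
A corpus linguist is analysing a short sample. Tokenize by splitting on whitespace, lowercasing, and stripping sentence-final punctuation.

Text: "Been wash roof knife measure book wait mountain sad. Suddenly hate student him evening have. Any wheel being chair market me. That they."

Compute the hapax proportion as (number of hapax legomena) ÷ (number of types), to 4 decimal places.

Frequencies: been:1, wash:1, roof:1, knife:1, measure:1, book:1, wait:1, mountain:1, sad:1, suddenly:1, hate:1, student:1, him:1, evening:1, have:1, any:1, wheel:1, being:1, chair:1, market:1, … (3 more, each freq 1)
Hapax count = 23; type count = 23.
Ratio = 23 / 23 = 1.0000

1.0000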